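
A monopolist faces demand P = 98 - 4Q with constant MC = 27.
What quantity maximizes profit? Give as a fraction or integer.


TR = P*Q = (98 - 4Q)Q = 98Q - 4Q^2
MR = dTR/dQ = 98 - 8Q
Set MR = MC:
98 - 8Q = 27
71 = 8Q
Q* = 71/8 = 71/8

71/8


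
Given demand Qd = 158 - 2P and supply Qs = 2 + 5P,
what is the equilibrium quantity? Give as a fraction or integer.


First find equilibrium price:
158 - 2P = 2 + 5P
P* = 156/7 = 156/7
Then substitute into demand:
Q* = 158 - 2 * 156/7 = 794/7

794/7


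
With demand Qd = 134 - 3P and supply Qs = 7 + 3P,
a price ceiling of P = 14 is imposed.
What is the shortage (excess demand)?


At P = 14:
Qd = 134 - 3*14 = 92
Qs = 7 + 3*14 = 49
Shortage = Qd - Qs = 92 - 49 = 43

43


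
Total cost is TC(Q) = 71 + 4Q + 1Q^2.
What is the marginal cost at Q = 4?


MC = dTC/dQ = 4 + 2*1*Q
At Q = 4:
MC = 4 + 2*4
MC = 4 + 8 = 12

12


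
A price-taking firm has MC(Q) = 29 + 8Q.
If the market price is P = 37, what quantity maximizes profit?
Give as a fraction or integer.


In perfect competition, profit is maximized where P = MC.
37 = 29 + 8Q
8 = 8Q
Q* = 8/8 = 1

1


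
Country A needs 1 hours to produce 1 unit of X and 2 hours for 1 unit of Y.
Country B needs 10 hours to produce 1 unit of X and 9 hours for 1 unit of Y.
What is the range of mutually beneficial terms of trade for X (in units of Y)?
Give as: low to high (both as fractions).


Opportunity cost of X for Country A = hours_X / hours_Y = 1/2 = 1/2 units of Y
Opportunity cost of X for Country B = hours_X / hours_Y = 10/9 = 10/9 units of Y
Terms of trade must be between the two opportunity costs.
Range: 1/2 to 10/9

1/2 to 10/9


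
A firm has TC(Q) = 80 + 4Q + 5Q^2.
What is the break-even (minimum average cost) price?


AC(Q) = 80/Q + 4 + 5Q
To minimize: dAC/dQ = -80/Q^2 + 5 = 0
Q^2 = 80/5 = 16
Q* = 4
Min AC = 80/4 + 4 + 5*4
Min AC = 20 + 4 + 20 = 44

44


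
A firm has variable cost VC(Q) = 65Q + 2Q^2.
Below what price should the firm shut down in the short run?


AVC(Q) = VC(Q)/Q = 65 + 2Q
AVC is increasing in Q, so minimum AVC is at Q -> 0+.
Min AVC = 65
The firm should shut down if P < 65.

65


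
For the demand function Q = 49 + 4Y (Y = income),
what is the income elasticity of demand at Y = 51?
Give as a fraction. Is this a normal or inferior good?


dQ/dY = 4
At Y = 51: Q = 49 + 4*51 = 253
Ey = (dQ/dY)(Y/Q) = 4 * 51 / 253 = 204/253
Since Ey > 0, this is a normal good.

204/253 (normal good)


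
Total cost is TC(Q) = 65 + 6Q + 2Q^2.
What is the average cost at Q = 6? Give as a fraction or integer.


TC(6) = 65 + 6*6 + 2*6^2
TC(6) = 65 + 36 + 72 = 173
AC = TC/Q = 173/6 = 173/6

173/6


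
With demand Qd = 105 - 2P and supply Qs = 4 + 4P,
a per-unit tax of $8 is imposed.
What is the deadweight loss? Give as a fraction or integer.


Pre-tax equilibrium quantity: Q* = 214/3
Post-tax equilibrium quantity: Q_tax = 182/3
Reduction in quantity: Q* - Q_tax = 32/3
DWL = (1/2) * tax * (Q* - Q_tax)
DWL = (1/2) * 8 * 32/3 = 128/3

128/3


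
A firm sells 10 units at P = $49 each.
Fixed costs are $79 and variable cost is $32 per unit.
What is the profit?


Total Revenue = P * Q = 49 * 10 = $490
Total Cost = FC + VC*Q = 79 + 32*10 = $399
Profit = TR - TC = 490 - 399 = $91

$91


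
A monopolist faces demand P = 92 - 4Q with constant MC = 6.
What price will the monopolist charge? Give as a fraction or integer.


MR = 92 - 8Q
Set MR = MC: 92 - 8Q = 6
Q* = 43/4
Substitute into demand:
P* = 92 - 4*43/4 = 49

49


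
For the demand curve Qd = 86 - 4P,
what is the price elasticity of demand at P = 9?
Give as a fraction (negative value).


dQ/dP = -4
At P = 9: Q = 86 - 4*9 = 50
E = (dQ/dP)(P/Q) = (-4)(9/50) = -18/25

-18/25


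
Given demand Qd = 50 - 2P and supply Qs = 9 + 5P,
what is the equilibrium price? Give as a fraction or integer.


At equilibrium, Qd = Qs.
50 - 2P = 9 + 5P
50 - 9 = 2P + 5P
41 = 7P
P* = 41/7 = 41/7

41/7


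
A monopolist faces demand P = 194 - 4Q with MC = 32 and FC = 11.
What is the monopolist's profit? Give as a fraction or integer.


MR = MC: 194 - 8Q = 32
Q* = 81/4
P* = 194 - 4*81/4 = 113
Profit = (P* - MC)*Q* - FC
= (113 - 32)*81/4 - 11
= 81*81/4 - 11
= 6561/4 - 11 = 6517/4

6517/4


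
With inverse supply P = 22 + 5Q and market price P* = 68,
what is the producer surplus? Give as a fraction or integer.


Minimum supply price (at Q=0): P_min = 22
Quantity supplied at P* = 68:
Q* = (68 - 22)/5 = 46/5
PS = (1/2) * Q* * (P* - P_min)
PS = (1/2) * 46/5 * (68 - 22)
PS = (1/2) * 46/5 * 46 = 1058/5

1058/5


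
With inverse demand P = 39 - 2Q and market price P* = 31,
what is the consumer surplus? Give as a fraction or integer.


Maximum willingness to pay (at Q=0): P_max = 39
Quantity demanded at P* = 31:
Q* = (39 - 31)/2 = 4
CS = (1/2) * Q* * (P_max - P*)
CS = (1/2) * 4 * (39 - 31)
CS = (1/2) * 4 * 8 = 16

16


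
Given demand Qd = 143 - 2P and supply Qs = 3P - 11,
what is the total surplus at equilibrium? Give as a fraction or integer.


Find equilibrium: 143 - 2P = 3P - 11
143 + 11 = 5P
P* = 154/5 = 154/5
Q* = 3*154/5 - 11 = 407/5
Inverse demand: P = 143/2 - Q/2, so P_max = 143/2
Inverse supply: P = 11/3 + Q/3, so P_min = 11/3
CS = (1/2) * 407/5 * (143/2 - 154/5) = 165649/100
PS = (1/2) * 407/5 * (154/5 - 11/3) = 165649/150
TS = CS + PS = 165649/100 + 165649/150 = 165649/60

165649/60


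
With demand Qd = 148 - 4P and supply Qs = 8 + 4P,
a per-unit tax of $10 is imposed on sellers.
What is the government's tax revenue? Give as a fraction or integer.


With tax on sellers, new supply: Qs' = 8 + 4(P - 10)
= 4P - 32
New equilibrium quantity:
Q_new = 58
Tax revenue = tax * Q_new = 10 * 58 = 580

580


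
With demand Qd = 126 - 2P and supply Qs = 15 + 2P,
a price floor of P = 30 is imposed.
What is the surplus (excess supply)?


At P = 30:
Qd = 126 - 2*30 = 66
Qs = 15 + 2*30 = 75
Surplus = Qs - Qd = 75 - 66 = 9

9


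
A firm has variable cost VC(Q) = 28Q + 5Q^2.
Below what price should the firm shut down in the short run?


AVC(Q) = VC(Q)/Q = 28 + 5Q
AVC is increasing in Q, so minimum AVC is at Q -> 0+.
Min AVC = 28
The firm should shut down if P < 28.

28


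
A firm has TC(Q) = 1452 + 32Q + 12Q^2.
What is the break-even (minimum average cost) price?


AC(Q) = 1452/Q + 32 + 12Q
To minimize: dAC/dQ = -1452/Q^2 + 12 = 0
Q^2 = 1452/12 = 121
Q* = 11
Min AC = 1452/11 + 32 + 12*11
Min AC = 132 + 32 + 132 = 296

296


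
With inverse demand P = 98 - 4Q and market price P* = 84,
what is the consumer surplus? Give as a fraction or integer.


Maximum willingness to pay (at Q=0): P_max = 98
Quantity demanded at P* = 84:
Q* = (98 - 84)/4 = 7/2
CS = (1/2) * Q* * (P_max - P*)
CS = (1/2) * 7/2 * (98 - 84)
CS = (1/2) * 7/2 * 14 = 49/2

49/2


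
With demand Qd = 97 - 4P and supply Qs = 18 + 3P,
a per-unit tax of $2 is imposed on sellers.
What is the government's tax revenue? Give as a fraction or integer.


With tax on sellers, new supply: Qs' = 18 + 3(P - 2)
= 12 + 3P
New equilibrium quantity:
Q_new = 339/7
Tax revenue = tax * Q_new = 2 * 339/7 = 678/7

678/7


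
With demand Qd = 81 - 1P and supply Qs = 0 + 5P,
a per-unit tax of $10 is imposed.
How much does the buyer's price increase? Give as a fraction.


With a per-unit tax, the buyer's price increase depends on relative slopes.
Supply slope: d = 5, Demand slope: b = 1
Buyer's price increase = d * tax / (b + d)
= 5 * 10 / (1 + 5)
= 50 / 6 = 25/3

25/3


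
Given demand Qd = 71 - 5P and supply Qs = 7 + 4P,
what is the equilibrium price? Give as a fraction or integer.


At equilibrium, Qd = Qs.
71 - 5P = 7 + 4P
71 - 7 = 5P + 4P
64 = 9P
P* = 64/9 = 64/9

64/9


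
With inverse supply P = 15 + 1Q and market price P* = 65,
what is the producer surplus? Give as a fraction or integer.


Minimum supply price (at Q=0): P_min = 15
Quantity supplied at P* = 65:
Q* = (65 - 15)/1 = 50
PS = (1/2) * Q* * (P* - P_min)
PS = (1/2) * 50 * (65 - 15)
PS = (1/2) * 50 * 50 = 1250

1250


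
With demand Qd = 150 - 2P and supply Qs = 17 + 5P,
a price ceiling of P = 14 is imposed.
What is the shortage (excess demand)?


At P = 14:
Qd = 150 - 2*14 = 122
Qs = 17 + 5*14 = 87
Shortage = Qd - Qs = 122 - 87 = 35

35


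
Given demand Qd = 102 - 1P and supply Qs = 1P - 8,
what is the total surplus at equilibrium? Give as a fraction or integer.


Find equilibrium: 102 - 1P = 1P - 8
102 + 8 = 2P
P* = 110/2 = 55
Q* = 1*55 - 8 = 47
Inverse demand: P = 102 - Q/1, so P_max = 102
Inverse supply: P = 8 + Q/1, so P_min = 8
CS = (1/2) * 47 * (102 - 55) = 2209/2
PS = (1/2) * 47 * (55 - 8) = 2209/2
TS = CS + PS = 2209/2 + 2209/2 = 2209

2209


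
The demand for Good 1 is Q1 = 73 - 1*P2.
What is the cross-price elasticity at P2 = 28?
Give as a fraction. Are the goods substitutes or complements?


dQ1/dP2 = -1
At P2 = 28: Q1 = 73 - 1*28 = 45
Exy = (dQ1/dP2)(P2/Q1) = -1 * 28 / 45 = -28/45
Since Exy < 0, the goods are complements.

-28/45 (complements)


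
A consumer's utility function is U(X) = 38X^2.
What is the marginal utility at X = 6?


MU = dU/dX = 38*2*X^(2-1)
MU = 76*X^1
At X = 6:
MU = 76 * 6^1
MU = 76 * 6 = 456

456


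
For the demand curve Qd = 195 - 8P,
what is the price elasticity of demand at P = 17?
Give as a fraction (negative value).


dQ/dP = -8
At P = 17: Q = 195 - 8*17 = 59
E = (dQ/dP)(P/Q) = (-8)(17/59) = -136/59

-136/59


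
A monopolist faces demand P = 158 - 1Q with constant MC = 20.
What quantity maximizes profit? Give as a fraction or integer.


TR = P*Q = (158 - 1Q)Q = 158Q - 1Q^2
MR = dTR/dQ = 158 - 2Q
Set MR = MC:
158 - 2Q = 20
138 = 2Q
Q* = 138/2 = 69

69


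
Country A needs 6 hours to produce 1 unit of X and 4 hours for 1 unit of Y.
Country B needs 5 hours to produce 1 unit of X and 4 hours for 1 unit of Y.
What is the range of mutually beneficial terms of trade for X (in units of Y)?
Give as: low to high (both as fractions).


Opportunity cost of X for Country A = hours_X / hours_Y = 6/4 = 3/2 units of Y
Opportunity cost of X for Country B = hours_X / hours_Y = 5/4 = 5/4 units of Y
Terms of trade must be between the two opportunity costs.
Range: 5/4 to 3/2

5/4 to 3/2


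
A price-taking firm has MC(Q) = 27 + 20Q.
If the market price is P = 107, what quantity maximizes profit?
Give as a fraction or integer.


In perfect competition, profit is maximized where P = MC.
107 = 27 + 20Q
80 = 20Q
Q* = 80/20 = 4

4


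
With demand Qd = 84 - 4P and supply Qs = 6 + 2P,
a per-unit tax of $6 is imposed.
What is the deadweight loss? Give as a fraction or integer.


Pre-tax equilibrium quantity: Q* = 32
Post-tax equilibrium quantity: Q_tax = 24
Reduction in quantity: Q* - Q_tax = 8
DWL = (1/2) * tax * (Q* - Q_tax)
DWL = (1/2) * 6 * 8 = 24

24


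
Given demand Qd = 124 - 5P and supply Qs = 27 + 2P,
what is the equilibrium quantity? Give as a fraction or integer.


First find equilibrium price:
124 - 5P = 27 + 2P
P* = 97/7 = 97/7
Then substitute into demand:
Q* = 124 - 5 * 97/7 = 383/7

383/7


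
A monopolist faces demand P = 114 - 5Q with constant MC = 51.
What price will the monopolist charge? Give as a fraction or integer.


MR = 114 - 10Q
Set MR = MC: 114 - 10Q = 51
Q* = 63/10
Substitute into demand:
P* = 114 - 5*63/10 = 165/2

165/2


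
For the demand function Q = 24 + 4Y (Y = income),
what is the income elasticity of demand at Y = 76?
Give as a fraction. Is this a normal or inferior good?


dQ/dY = 4
At Y = 76: Q = 24 + 4*76 = 328
Ey = (dQ/dY)(Y/Q) = 4 * 76 / 328 = 38/41
Since Ey > 0, this is a normal good.

38/41 (normal good)


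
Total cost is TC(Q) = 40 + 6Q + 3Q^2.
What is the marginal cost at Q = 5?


MC = dTC/dQ = 6 + 2*3*Q
At Q = 5:
MC = 6 + 6*5
MC = 6 + 30 = 36

36


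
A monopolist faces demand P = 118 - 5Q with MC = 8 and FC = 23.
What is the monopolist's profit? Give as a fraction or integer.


MR = MC: 118 - 10Q = 8
Q* = 11
P* = 118 - 5*11 = 63
Profit = (P* - MC)*Q* - FC
= (63 - 8)*11 - 23
= 55*11 - 23
= 605 - 23 = 582

582


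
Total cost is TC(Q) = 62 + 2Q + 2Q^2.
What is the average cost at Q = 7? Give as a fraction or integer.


TC(7) = 62 + 2*7 + 2*7^2
TC(7) = 62 + 14 + 98 = 174
AC = TC/Q = 174/7 = 174/7

174/7


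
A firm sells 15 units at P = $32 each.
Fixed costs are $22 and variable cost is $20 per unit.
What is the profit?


Total Revenue = P * Q = 32 * 15 = $480
Total Cost = FC + VC*Q = 22 + 20*15 = $322
Profit = TR - TC = 480 - 322 = $158

$158


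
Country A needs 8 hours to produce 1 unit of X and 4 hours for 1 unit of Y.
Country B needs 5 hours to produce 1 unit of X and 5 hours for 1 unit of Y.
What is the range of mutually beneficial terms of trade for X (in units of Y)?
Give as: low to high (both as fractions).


Opportunity cost of X for Country A = hours_X / hours_Y = 8/4 = 2 units of Y
Opportunity cost of X for Country B = hours_X / hours_Y = 5/5 = 1 units of Y
Terms of trade must be between the two opportunity costs.
Range: 1 to 2

1 to 2


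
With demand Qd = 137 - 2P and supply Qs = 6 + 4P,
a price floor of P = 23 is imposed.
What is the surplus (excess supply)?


At P = 23:
Qd = 137 - 2*23 = 91
Qs = 6 + 4*23 = 98
Surplus = Qs - Qd = 98 - 91 = 7

7


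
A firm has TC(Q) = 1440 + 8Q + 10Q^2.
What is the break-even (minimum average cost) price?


AC(Q) = 1440/Q + 8 + 10Q
To minimize: dAC/dQ = -1440/Q^2 + 10 = 0
Q^2 = 1440/10 = 144
Q* = 12
Min AC = 1440/12 + 8 + 10*12
Min AC = 120 + 8 + 120 = 248

248


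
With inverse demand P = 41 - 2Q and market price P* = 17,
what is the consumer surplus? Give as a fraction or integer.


Maximum willingness to pay (at Q=0): P_max = 41
Quantity demanded at P* = 17:
Q* = (41 - 17)/2 = 12
CS = (1/2) * Q* * (P_max - P*)
CS = (1/2) * 12 * (41 - 17)
CS = (1/2) * 12 * 24 = 144

144


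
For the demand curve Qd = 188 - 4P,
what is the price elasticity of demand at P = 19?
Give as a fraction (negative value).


dQ/dP = -4
At P = 19: Q = 188 - 4*19 = 112
E = (dQ/dP)(P/Q) = (-4)(19/112) = -19/28

-19/28


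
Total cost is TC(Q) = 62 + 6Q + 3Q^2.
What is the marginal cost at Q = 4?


MC = dTC/dQ = 6 + 2*3*Q
At Q = 4:
MC = 6 + 6*4
MC = 6 + 24 = 30

30


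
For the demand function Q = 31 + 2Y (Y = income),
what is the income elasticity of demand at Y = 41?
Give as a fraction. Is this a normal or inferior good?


dQ/dY = 2
At Y = 41: Q = 31 + 2*41 = 113
Ey = (dQ/dY)(Y/Q) = 2 * 41 / 113 = 82/113
Since Ey > 0, this is a normal good.

82/113 (normal good)


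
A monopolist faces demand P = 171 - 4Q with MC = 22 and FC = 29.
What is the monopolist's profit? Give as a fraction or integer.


MR = MC: 171 - 8Q = 22
Q* = 149/8
P* = 171 - 4*149/8 = 193/2
Profit = (P* - MC)*Q* - FC
= (193/2 - 22)*149/8 - 29
= 149/2*149/8 - 29
= 22201/16 - 29 = 21737/16

21737/16


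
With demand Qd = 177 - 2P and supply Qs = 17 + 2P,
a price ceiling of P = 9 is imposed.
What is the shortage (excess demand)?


At P = 9:
Qd = 177 - 2*9 = 159
Qs = 17 + 2*9 = 35
Shortage = Qd - Qs = 159 - 35 = 124

124


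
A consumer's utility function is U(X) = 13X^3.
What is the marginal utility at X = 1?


MU = dU/dX = 13*3*X^(3-1)
MU = 39*X^2
At X = 1:
MU = 39 * 1^2
MU = 39 * 1 = 39

39


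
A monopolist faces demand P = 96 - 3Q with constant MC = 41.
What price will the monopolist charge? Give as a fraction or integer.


MR = 96 - 6Q
Set MR = MC: 96 - 6Q = 41
Q* = 55/6
Substitute into demand:
P* = 96 - 3*55/6 = 137/2

137/2


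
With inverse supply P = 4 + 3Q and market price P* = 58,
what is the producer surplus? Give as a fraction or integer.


Minimum supply price (at Q=0): P_min = 4
Quantity supplied at P* = 58:
Q* = (58 - 4)/3 = 18
PS = (1/2) * Q* * (P* - P_min)
PS = (1/2) * 18 * (58 - 4)
PS = (1/2) * 18 * 54 = 486

486


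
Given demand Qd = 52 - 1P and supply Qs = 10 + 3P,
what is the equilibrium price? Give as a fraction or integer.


At equilibrium, Qd = Qs.
52 - 1P = 10 + 3P
52 - 10 = 1P + 3P
42 = 4P
P* = 42/4 = 21/2

21/2


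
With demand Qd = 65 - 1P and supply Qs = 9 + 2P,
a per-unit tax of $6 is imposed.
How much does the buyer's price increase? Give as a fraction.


With a per-unit tax, the buyer's price increase depends on relative slopes.
Supply slope: d = 2, Demand slope: b = 1
Buyer's price increase = d * tax / (b + d)
= 2 * 6 / (1 + 2)
= 12 / 3 = 4

4


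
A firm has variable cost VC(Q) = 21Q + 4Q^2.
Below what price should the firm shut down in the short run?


AVC(Q) = VC(Q)/Q = 21 + 4Q
AVC is increasing in Q, so minimum AVC is at Q -> 0+.
Min AVC = 21
The firm should shut down if P < 21.

21


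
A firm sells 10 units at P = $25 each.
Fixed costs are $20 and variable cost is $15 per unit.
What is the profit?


Total Revenue = P * Q = 25 * 10 = $250
Total Cost = FC + VC*Q = 20 + 15*10 = $170
Profit = TR - TC = 250 - 170 = $80

$80


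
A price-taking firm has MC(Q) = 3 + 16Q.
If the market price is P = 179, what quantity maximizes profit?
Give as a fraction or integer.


In perfect competition, profit is maximized where P = MC.
179 = 3 + 16Q
176 = 16Q
Q* = 176/16 = 11

11


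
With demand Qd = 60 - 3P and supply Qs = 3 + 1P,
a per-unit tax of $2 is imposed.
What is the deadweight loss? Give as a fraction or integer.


Pre-tax equilibrium quantity: Q* = 69/4
Post-tax equilibrium quantity: Q_tax = 63/4
Reduction in quantity: Q* - Q_tax = 3/2
DWL = (1/2) * tax * (Q* - Q_tax)
DWL = (1/2) * 2 * 3/2 = 3/2

3/2


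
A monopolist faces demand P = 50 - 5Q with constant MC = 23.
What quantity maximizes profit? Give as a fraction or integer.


TR = P*Q = (50 - 5Q)Q = 50Q - 5Q^2
MR = dTR/dQ = 50 - 10Q
Set MR = MC:
50 - 10Q = 23
27 = 10Q
Q* = 27/10 = 27/10

27/10


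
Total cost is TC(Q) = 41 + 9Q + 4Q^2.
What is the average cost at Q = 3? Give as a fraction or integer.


TC(3) = 41 + 9*3 + 4*3^2
TC(3) = 41 + 27 + 36 = 104
AC = TC/Q = 104/3 = 104/3

104/3


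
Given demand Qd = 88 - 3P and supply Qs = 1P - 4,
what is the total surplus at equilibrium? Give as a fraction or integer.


Find equilibrium: 88 - 3P = 1P - 4
88 + 4 = 4P
P* = 92/4 = 23
Q* = 1*23 - 4 = 19
Inverse demand: P = 88/3 - Q/3, so P_max = 88/3
Inverse supply: P = 4 + Q/1, so P_min = 4
CS = (1/2) * 19 * (88/3 - 23) = 361/6
PS = (1/2) * 19 * (23 - 4) = 361/2
TS = CS + PS = 361/6 + 361/2 = 722/3

722/3


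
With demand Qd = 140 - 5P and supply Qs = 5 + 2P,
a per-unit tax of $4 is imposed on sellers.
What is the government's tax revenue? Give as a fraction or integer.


With tax on sellers, new supply: Qs' = 5 + 2(P - 4)
= 2P - 3
New equilibrium quantity:
Q_new = 265/7
Tax revenue = tax * Q_new = 4 * 265/7 = 1060/7

1060/7


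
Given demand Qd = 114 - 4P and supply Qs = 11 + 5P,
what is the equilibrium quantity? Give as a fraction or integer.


First find equilibrium price:
114 - 4P = 11 + 5P
P* = 103/9 = 103/9
Then substitute into demand:
Q* = 114 - 4 * 103/9 = 614/9

614/9


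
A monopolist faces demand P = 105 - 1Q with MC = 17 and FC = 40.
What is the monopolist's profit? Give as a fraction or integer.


MR = MC: 105 - 2Q = 17
Q* = 44
P* = 105 - 1*44 = 61
Profit = (P* - MC)*Q* - FC
= (61 - 17)*44 - 40
= 44*44 - 40
= 1936 - 40 = 1896

1896


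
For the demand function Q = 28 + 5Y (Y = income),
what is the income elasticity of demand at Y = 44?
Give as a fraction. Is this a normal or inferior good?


dQ/dY = 5
At Y = 44: Q = 28 + 5*44 = 248
Ey = (dQ/dY)(Y/Q) = 5 * 44 / 248 = 55/62
Since Ey > 0, this is a normal good.

55/62 (normal good)


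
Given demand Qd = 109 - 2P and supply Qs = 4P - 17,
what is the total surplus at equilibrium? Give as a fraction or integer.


Find equilibrium: 109 - 2P = 4P - 17
109 + 17 = 6P
P* = 126/6 = 21
Q* = 4*21 - 17 = 67
Inverse demand: P = 109/2 - Q/2, so P_max = 109/2
Inverse supply: P = 17/4 + Q/4, so P_min = 17/4
CS = (1/2) * 67 * (109/2 - 21) = 4489/4
PS = (1/2) * 67 * (21 - 17/4) = 4489/8
TS = CS + PS = 4489/4 + 4489/8 = 13467/8

13467/8


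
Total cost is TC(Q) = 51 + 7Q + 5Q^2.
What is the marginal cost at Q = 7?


MC = dTC/dQ = 7 + 2*5*Q
At Q = 7:
MC = 7 + 10*7
MC = 7 + 70 = 77

77


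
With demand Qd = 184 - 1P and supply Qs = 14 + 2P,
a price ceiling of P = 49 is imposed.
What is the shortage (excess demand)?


At P = 49:
Qd = 184 - 1*49 = 135
Qs = 14 + 2*49 = 112
Shortage = Qd - Qs = 135 - 112 = 23

23


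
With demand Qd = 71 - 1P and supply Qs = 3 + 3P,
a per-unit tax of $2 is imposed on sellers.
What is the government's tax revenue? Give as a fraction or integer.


With tax on sellers, new supply: Qs' = 3 + 3(P - 2)
= 3P - 3
New equilibrium quantity:
Q_new = 105/2
Tax revenue = tax * Q_new = 2 * 105/2 = 105

105


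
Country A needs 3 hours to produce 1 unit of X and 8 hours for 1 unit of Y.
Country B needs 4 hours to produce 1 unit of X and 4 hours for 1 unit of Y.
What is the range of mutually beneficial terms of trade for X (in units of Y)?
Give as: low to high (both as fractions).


Opportunity cost of X for Country A = hours_X / hours_Y = 3/8 = 3/8 units of Y
Opportunity cost of X for Country B = hours_X / hours_Y = 4/4 = 1 units of Y
Terms of trade must be between the two opportunity costs.
Range: 3/8 to 1

3/8 to 1


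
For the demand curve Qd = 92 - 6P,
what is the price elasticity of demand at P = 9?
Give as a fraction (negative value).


dQ/dP = -6
At P = 9: Q = 92 - 6*9 = 38
E = (dQ/dP)(P/Q) = (-6)(9/38) = -27/19

-27/19


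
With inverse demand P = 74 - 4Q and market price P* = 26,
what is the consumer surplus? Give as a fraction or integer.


Maximum willingness to pay (at Q=0): P_max = 74
Quantity demanded at P* = 26:
Q* = (74 - 26)/4 = 12
CS = (1/2) * Q* * (P_max - P*)
CS = (1/2) * 12 * (74 - 26)
CS = (1/2) * 12 * 48 = 288

288


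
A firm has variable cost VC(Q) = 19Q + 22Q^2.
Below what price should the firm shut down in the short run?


AVC(Q) = VC(Q)/Q = 19 + 22Q
AVC is increasing in Q, so minimum AVC is at Q -> 0+.
Min AVC = 19
The firm should shut down if P < 19.

19


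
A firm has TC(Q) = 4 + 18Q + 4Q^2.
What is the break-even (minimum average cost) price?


AC(Q) = 4/Q + 18 + 4Q
To minimize: dAC/dQ = -4/Q^2 + 4 = 0
Q^2 = 4/4 = 1
Q* = 1
Min AC = 4/1 + 18 + 4*1
Min AC = 4 + 18 + 4 = 26

26


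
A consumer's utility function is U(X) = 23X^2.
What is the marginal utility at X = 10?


MU = dU/dX = 23*2*X^(2-1)
MU = 46*X^1
At X = 10:
MU = 46 * 10^1
MU = 46 * 10 = 460

460


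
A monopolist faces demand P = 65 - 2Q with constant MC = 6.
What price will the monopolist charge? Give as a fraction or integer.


MR = 65 - 4Q
Set MR = MC: 65 - 4Q = 6
Q* = 59/4
Substitute into demand:
P* = 65 - 2*59/4 = 71/2

71/2


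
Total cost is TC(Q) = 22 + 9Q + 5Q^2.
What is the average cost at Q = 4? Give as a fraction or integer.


TC(4) = 22 + 9*4 + 5*4^2
TC(4) = 22 + 36 + 80 = 138
AC = TC/Q = 138/4 = 69/2

69/2


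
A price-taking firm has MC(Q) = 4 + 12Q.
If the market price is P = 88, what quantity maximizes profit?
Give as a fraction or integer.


In perfect competition, profit is maximized where P = MC.
88 = 4 + 12Q
84 = 12Q
Q* = 84/12 = 7

7


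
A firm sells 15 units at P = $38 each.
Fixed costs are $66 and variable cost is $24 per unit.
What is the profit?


Total Revenue = P * Q = 38 * 15 = $570
Total Cost = FC + VC*Q = 66 + 24*15 = $426
Profit = TR - TC = 570 - 426 = $144

$144


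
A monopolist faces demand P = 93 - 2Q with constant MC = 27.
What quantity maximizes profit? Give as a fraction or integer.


TR = P*Q = (93 - 2Q)Q = 93Q - 2Q^2
MR = dTR/dQ = 93 - 4Q
Set MR = MC:
93 - 4Q = 27
66 = 4Q
Q* = 66/4 = 33/2

33/2


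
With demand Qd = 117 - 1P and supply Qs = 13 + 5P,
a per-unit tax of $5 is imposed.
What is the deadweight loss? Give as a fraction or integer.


Pre-tax equilibrium quantity: Q* = 299/3
Post-tax equilibrium quantity: Q_tax = 191/2
Reduction in quantity: Q* - Q_tax = 25/6
DWL = (1/2) * tax * (Q* - Q_tax)
DWL = (1/2) * 5 * 25/6 = 125/12

125/12


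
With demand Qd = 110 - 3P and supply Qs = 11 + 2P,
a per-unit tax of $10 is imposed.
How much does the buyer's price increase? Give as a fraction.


With a per-unit tax, the buyer's price increase depends on relative slopes.
Supply slope: d = 2, Demand slope: b = 3
Buyer's price increase = d * tax / (b + d)
= 2 * 10 / (3 + 2)
= 20 / 5 = 4

4


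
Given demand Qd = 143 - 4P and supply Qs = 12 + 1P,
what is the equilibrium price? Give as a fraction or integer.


At equilibrium, Qd = Qs.
143 - 4P = 12 + 1P
143 - 12 = 4P + 1P
131 = 5P
P* = 131/5 = 131/5

131/5


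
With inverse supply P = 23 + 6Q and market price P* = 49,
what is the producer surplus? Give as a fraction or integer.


Minimum supply price (at Q=0): P_min = 23
Quantity supplied at P* = 49:
Q* = (49 - 23)/6 = 13/3
PS = (1/2) * Q* * (P* - P_min)
PS = (1/2) * 13/3 * (49 - 23)
PS = (1/2) * 13/3 * 26 = 169/3

169/3


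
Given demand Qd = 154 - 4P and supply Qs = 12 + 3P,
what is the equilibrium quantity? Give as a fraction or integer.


First find equilibrium price:
154 - 4P = 12 + 3P
P* = 142/7 = 142/7
Then substitute into demand:
Q* = 154 - 4 * 142/7 = 510/7

510/7


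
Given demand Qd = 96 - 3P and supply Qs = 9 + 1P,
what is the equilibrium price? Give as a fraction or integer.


At equilibrium, Qd = Qs.
96 - 3P = 9 + 1P
96 - 9 = 3P + 1P
87 = 4P
P* = 87/4 = 87/4

87/4


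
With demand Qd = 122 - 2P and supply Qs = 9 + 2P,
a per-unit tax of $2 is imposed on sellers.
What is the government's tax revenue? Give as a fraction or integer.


With tax on sellers, new supply: Qs' = 9 + 2(P - 2)
= 5 + 2P
New equilibrium quantity:
Q_new = 127/2
Tax revenue = tax * Q_new = 2 * 127/2 = 127

127


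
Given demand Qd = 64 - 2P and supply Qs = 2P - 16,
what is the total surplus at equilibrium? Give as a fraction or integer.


Find equilibrium: 64 - 2P = 2P - 16
64 + 16 = 4P
P* = 80/4 = 20
Q* = 2*20 - 16 = 24
Inverse demand: P = 32 - Q/2, so P_max = 32
Inverse supply: P = 8 + Q/2, so P_min = 8
CS = (1/2) * 24 * (32 - 20) = 144
PS = (1/2) * 24 * (20 - 8) = 144
TS = CS + PS = 144 + 144 = 288

288


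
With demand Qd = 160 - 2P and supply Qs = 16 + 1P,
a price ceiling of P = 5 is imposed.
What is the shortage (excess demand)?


At P = 5:
Qd = 160 - 2*5 = 150
Qs = 16 + 1*5 = 21
Shortage = Qd - Qs = 150 - 21 = 129

129


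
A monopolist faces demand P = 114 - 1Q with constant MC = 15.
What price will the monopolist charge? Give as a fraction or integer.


MR = 114 - 2Q
Set MR = MC: 114 - 2Q = 15
Q* = 99/2
Substitute into demand:
P* = 114 - 1*99/2 = 129/2

129/2


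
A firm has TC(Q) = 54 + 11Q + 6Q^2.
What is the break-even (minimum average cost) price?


AC(Q) = 54/Q + 11 + 6Q
To minimize: dAC/dQ = -54/Q^2 + 6 = 0
Q^2 = 54/6 = 9
Q* = 3
Min AC = 54/3 + 11 + 6*3
Min AC = 18 + 11 + 18 = 47

47


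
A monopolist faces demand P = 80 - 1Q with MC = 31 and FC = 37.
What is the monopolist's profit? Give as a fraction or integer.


MR = MC: 80 - 2Q = 31
Q* = 49/2
P* = 80 - 1*49/2 = 111/2
Profit = (P* - MC)*Q* - FC
= (111/2 - 31)*49/2 - 37
= 49/2*49/2 - 37
= 2401/4 - 37 = 2253/4

2253/4


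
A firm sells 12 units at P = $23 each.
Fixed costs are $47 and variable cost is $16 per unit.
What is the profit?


Total Revenue = P * Q = 23 * 12 = $276
Total Cost = FC + VC*Q = 47 + 16*12 = $239
Profit = TR - TC = 276 - 239 = $37

$37


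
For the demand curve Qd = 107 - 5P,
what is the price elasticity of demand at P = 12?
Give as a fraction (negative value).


dQ/dP = -5
At P = 12: Q = 107 - 5*12 = 47
E = (dQ/dP)(P/Q) = (-5)(12/47) = -60/47

-60/47


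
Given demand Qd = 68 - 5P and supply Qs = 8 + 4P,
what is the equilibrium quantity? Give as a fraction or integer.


First find equilibrium price:
68 - 5P = 8 + 4P
P* = 60/9 = 20/3
Then substitute into demand:
Q* = 68 - 5 * 20/3 = 104/3

104/3


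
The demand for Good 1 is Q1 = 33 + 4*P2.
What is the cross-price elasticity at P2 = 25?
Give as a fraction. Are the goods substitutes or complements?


dQ1/dP2 = 4
At P2 = 25: Q1 = 33 + 4*25 = 133
Exy = (dQ1/dP2)(P2/Q1) = 4 * 25 / 133 = 100/133
Since Exy > 0, the goods are substitutes.

100/133 (substitutes)


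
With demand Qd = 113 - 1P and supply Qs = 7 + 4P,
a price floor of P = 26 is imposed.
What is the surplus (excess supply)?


At P = 26:
Qd = 113 - 1*26 = 87
Qs = 7 + 4*26 = 111
Surplus = Qs - Qd = 111 - 87 = 24

24


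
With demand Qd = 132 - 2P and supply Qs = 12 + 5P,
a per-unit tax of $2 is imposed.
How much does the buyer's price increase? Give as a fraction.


With a per-unit tax, the buyer's price increase depends on relative slopes.
Supply slope: d = 5, Demand slope: b = 2
Buyer's price increase = d * tax / (b + d)
= 5 * 2 / (2 + 5)
= 10 / 7 = 10/7

10/7


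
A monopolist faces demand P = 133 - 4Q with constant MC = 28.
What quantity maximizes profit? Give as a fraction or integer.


TR = P*Q = (133 - 4Q)Q = 133Q - 4Q^2
MR = dTR/dQ = 133 - 8Q
Set MR = MC:
133 - 8Q = 28
105 = 8Q
Q* = 105/8 = 105/8

105/8


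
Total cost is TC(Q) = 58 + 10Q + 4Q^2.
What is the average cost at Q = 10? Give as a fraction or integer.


TC(10) = 58 + 10*10 + 4*10^2
TC(10) = 58 + 100 + 400 = 558
AC = TC/Q = 558/10 = 279/5

279/5


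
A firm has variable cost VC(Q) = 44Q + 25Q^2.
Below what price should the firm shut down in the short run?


AVC(Q) = VC(Q)/Q = 44 + 25Q
AVC is increasing in Q, so minimum AVC is at Q -> 0+.
Min AVC = 44
The firm should shut down if P < 44.

44


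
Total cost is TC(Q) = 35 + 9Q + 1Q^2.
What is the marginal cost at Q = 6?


MC = dTC/dQ = 9 + 2*1*Q
At Q = 6:
MC = 9 + 2*6
MC = 9 + 12 = 21

21


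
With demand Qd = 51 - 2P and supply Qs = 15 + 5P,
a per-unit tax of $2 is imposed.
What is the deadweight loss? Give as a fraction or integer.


Pre-tax equilibrium quantity: Q* = 285/7
Post-tax equilibrium quantity: Q_tax = 265/7
Reduction in quantity: Q* - Q_tax = 20/7
DWL = (1/2) * tax * (Q* - Q_tax)
DWL = (1/2) * 2 * 20/7 = 20/7

20/7


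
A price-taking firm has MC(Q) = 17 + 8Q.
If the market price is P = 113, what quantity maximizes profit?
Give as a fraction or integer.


In perfect competition, profit is maximized where P = MC.
113 = 17 + 8Q
96 = 8Q
Q* = 96/8 = 12

12


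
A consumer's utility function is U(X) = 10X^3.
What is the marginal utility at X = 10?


MU = dU/dX = 10*3*X^(3-1)
MU = 30*X^2
At X = 10:
MU = 30 * 10^2
MU = 30 * 100 = 3000

3000


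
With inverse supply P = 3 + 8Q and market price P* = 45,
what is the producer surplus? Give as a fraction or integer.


Minimum supply price (at Q=0): P_min = 3
Quantity supplied at P* = 45:
Q* = (45 - 3)/8 = 21/4
PS = (1/2) * Q* * (P* - P_min)
PS = (1/2) * 21/4 * (45 - 3)
PS = (1/2) * 21/4 * 42 = 441/4

441/4


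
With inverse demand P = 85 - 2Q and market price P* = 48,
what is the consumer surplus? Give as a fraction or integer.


Maximum willingness to pay (at Q=0): P_max = 85
Quantity demanded at P* = 48:
Q* = (85 - 48)/2 = 37/2
CS = (1/2) * Q* * (P_max - P*)
CS = (1/2) * 37/2 * (85 - 48)
CS = (1/2) * 37/2 * 37 = 1369/4

1369/4


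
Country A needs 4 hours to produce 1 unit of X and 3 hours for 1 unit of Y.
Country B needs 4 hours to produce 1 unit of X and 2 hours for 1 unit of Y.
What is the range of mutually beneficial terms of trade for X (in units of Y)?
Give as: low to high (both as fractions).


Opportunity cost of X for Country A = hours_X / hours_Y = 4/3 = 4/3 units of Y
Opportunity cost of X for Country B = hours_X / hours_Y = 4/2 = 2 units of Y
Terms of trade must be between the two opportunity costs.
Range: 4/3 to 2

4/3 to 2


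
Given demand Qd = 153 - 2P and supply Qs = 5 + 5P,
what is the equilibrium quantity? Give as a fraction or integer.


First find equilibrium price:
153 - 2P = 5 + 5P
P* = 148/7 = 148/7
Then substitute into demand:
Q* = 153 - 2 * 148/7 = 775/7

775/7


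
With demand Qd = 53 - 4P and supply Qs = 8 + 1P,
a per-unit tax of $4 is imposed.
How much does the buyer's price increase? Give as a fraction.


With a per-unit tax, the buyer's price increase depends on relative slopes.
Supply slope: d = 1, Demand slope: b = 4
Buyer's price increase = d * tax / (b + d)
= 1 * 4 / (4 + 1)
= 4 / 5 = 4/5

4/5


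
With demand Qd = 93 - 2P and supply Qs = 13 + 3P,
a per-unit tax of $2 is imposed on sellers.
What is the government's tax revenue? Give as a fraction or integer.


With tax on sellers, new supply: Qs' = 13 + 3(P - 2)
= 7 + 3P
New equilibrium quantity:
Q_new = 293/5
Tax revenue = tax * Q_new = 2 * 293/5 = 586/5

586/5


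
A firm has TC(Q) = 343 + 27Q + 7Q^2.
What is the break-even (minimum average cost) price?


AC(Q) = 343/Q + 27 + 7Q
To minimize: dAC/dQ = -343/Q^2 + 7 = 0
Q^2 = 343/7 = 49
Q* = 7
Min AC = 343/7 + 27 + 7*7
Min AC = 49 + 27 + 49 = 125

125


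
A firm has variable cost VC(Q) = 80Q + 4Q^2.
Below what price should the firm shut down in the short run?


AVC(Q) = VC(Q)/Q = 80 + 4Q
AVC is increasing in Q, so minimum AVC is at Q -> 0+.
Min AVC = 80
The firm should shut down if P < 80.

80


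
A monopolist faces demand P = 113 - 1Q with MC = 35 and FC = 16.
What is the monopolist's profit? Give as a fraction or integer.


MR = MC: 113 - 2Q = 35
Q* = 39
P* = 113 - 1*39 = 74
Profit = (P* - MC)*Q* - FC
= (74 - 35)*39 - 16
= 39*39 - 16
= 1521 - 16 = 1505

1505


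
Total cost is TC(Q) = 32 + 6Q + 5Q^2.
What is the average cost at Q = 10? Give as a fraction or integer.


TC(10) = 32 + 6*10 + 5*10^2
TC(10) = 32 + 60 + 500 = 592
AC = TC/Q = 592/10 = 296/5

296/5


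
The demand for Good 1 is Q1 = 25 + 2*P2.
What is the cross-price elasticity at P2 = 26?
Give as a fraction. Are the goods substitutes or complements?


dQ1/dP2 = 2
At P2 = 26: Q1 = 25 + 2*26 = 77
Exy = (dQ1/dP2)(P2/Q1) = 2 * 26 / 77 = 52/77
Since Exy > 0, the goods are substitutes.

52/77 (substitutes)


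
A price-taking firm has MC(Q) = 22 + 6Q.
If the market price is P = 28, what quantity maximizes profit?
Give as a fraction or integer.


In perfect competition, profit is maximized where P = MC.
28 = 22 + 6Q
6 = 6Q
Q* = 6/6 = 1

1


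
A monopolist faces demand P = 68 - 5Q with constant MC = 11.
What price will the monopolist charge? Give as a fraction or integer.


MR = 68 - 10Q
Set MR = MC: 68 - 10Q = 11
Q* = 57/10
Substitute into demand:
P* = 68 - 5*57/10 = 79/2

79/2


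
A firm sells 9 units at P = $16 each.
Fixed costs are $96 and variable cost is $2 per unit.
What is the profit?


Total Revenue = P * Q = 16 * 9 = $144
Total Cost = FC + VC*Q = 96 + 2*9 = $114
Profit = TR - TC = 144 - 114 = $30

$30


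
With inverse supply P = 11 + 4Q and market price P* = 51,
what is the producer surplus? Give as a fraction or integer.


Minimum supply price (at Q=0): P_min = 11
Quantity supplied at P* = 51:
Q* = (51 - 11)/4 = 10
PS = (1/2) * Q* * (P* - P_min)
PS = (1/2) * 10 * (51 - 11)
PS = (1/2) * 10 * 40 = 200

200


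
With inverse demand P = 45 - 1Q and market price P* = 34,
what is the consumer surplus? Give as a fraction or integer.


Maximum willingness to pay (at Q=0): P_max = 45
Quantity demanded at P* = 34:
Q* = (45 - 34)/1 = 11
CS = (1/2) * Q* * (P_max - P*)
CS = (1/2) * 11 * (45 - 34)
CS = (1/2) * 11 * 11 = 121/2

121/2


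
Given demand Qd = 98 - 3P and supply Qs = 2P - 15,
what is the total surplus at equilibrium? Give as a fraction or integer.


Find equilibrium: 98 - 3P = 2P - 15
98 + 15 = 5P
P* = 113/5 = 113/5
Q* = 2*113/5 - 15 = 151/5
Inverse demand: P = 98/3 - Q/3, so P_max = 98/3
Inverse supply: P = 15/2 + Q/2, so P_min = 15/2
CS = (1/2) * 151/5 * (98/3 - 113/5) = 22801/150
PS = (1/2) * 151/5 * (113/5 - 15/2) = 22801/100
TS = CS + PS = 22801/150 + 22801/100 = 22801/60

22801/60


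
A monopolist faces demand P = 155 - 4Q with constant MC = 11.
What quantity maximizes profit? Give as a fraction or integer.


TR = P*Q = (155 - 4Q)Q = 155Q - 4Q^2
MR = dTR/dQ = 155 - 8Q
Set MR = MC:
155 - 8Q = 11
144 = 8Q
Q* = 144/8 = 18

18


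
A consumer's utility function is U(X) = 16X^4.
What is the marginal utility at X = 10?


MU = dU/dX = 16*4*X^(4-1)
MU = 64*X^3
At X = 10:
MU = 64 * 10^3
MU = 64 * 1000 = 64000

64000


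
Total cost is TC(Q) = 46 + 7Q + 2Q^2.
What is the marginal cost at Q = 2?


MC = dTC/dQ = 7 + 2*2*Q
At Q = 2:
MC = 7 + 4*2
MC = 7 + 8 = 15

15


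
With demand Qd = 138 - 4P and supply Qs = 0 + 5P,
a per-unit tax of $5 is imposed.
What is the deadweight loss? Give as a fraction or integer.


Pre-tax equilibrium quantity: Q* = 230/3
Post-tax equilibrium quantity: Q_tax = 590/9
Reduction in quantity: Q* - Q_tax = 100/9
DWL = (1/2) * tax * (Q* - Q_tax)
DWL = (1/2) * 5 * 100/9 = 250/9

250/9


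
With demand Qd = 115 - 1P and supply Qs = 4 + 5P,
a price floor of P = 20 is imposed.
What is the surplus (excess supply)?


At P = 20:
Qd = 115 - 1*20 = 95
Qs = 4 + 5*20 = 104
Surplus = Qs - Qd = 104 - 95 = 9

9


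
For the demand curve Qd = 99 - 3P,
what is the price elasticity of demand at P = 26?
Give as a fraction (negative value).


dQ/dP = -3
At P = 26: Q = 99 - 3*26 = 21
E = (dQ/dP)(P/Q) = (-3)(26/21) = -26/7

-26/7


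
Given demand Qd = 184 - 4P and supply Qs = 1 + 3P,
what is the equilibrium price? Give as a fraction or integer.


At equilibrium, Qd = Qs.
184 - 4P = 1 + 3P
184 - 1 = 4P + 3P
183 = 7P
P* = 183/7 = 183/7

183/7


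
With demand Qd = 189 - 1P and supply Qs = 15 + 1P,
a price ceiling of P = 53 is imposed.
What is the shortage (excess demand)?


At P = 53:
Qd = 189 - 1*53 = 136
Qs = 15 + 1*53 = 68
Shortage = Qd - Qs = 136 - 68 = 68

68


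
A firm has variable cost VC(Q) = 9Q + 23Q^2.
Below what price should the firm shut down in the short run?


AVC(Q) = VC(Q)/Q = 9 + 23Q
AVC is increasing in Q, so minimum AVC is at Q -> 0+.
Min AVC = 9
The firm should shut down if P < 9.

9


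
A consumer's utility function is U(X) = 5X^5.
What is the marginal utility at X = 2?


MU = dU/dX = 5*5*X^(5-1)
MU = 25*X^4
At X = 2:
MU = 25 * 2^4
MU = 25 * 16 = 400

400


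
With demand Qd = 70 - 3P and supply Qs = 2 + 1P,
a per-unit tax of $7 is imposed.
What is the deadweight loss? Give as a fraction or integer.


Pre-tax equilibrium quantity: Q* = 19
Post-tax equilibrium quantity: Q_tax = 55/4
Reduction in quantity: Q* - Q_tax = 21/4
DWL = (1/2) * tax * (Q* - Q_tax)
DWL = (1/2) * 7 * 21/4 = 147/8

147/8


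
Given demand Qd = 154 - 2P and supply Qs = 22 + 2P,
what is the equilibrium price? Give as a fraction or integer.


At equilibrium, Qd = Qs.
154 - 2P = 22 + 2P
154 - 22 = 2P + 2P
132 = 4P
P* = 132/4 = 33

33


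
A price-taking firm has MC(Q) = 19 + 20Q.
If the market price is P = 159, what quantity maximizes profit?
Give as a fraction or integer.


In perfect competition, profit is maximized where P = MC.
159 = 19 + 20Q
140 = 20Q
Q* = 140/20 = 7

7


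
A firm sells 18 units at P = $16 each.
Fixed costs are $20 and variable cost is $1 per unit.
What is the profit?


Total Revenue = P * Q = 16 * 18 = $288
Total Cost = FC + VC*Q = 20 + 1*18 = $38
Profit = TR - TC = 288 - 38 = $250

$250


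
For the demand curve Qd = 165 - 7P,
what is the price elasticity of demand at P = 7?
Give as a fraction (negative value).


dQ/dP = -7
At P = 7: Q = 165 - 7*7 = 116
E = (dQ/dP)(P/Q) = (-7)(7/116) = -49/116

-49/116


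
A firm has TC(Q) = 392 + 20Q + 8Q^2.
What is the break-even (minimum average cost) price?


AC(Q) = 392/Q + 20 + 8Q
To minimize: dAC/dQ = -392/Q^2 + 8 = 0
Q^2 = 392/8 = 49
Q* = 7
Min AC = 392/7 + 20 + 8*7
Min AC = 56 + 20 + 56 = 132

132


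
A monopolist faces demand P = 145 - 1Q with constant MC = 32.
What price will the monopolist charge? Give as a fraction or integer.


MR = 145 - 2Q
Set MR = MC: 145 - 2Q = 32
Q* = 113/2
Substitute into demand:
P* = 145 - 1*113/2 = 177/2

177/2


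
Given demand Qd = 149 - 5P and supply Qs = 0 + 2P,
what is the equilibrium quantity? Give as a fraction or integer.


First find equilibrium price:
149 - 5P = 0 + 2P
P* = 149/7 = 149/7
Then substitute into demand:
Q* = 149 - 5 * 149/7 = 298/7

298/7
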